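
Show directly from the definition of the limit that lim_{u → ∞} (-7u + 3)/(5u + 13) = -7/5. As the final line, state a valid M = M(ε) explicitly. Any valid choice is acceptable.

Fix ε > 0. We seek M > 0 such that u > M implies |(-7u + 3)/(5u + 13) + 7/5| < ε.
(-7u + 3)/(5u + 13) + 7/5 = (5(-7u + 3) − (-7)(5u + 13)) / (5(5u + 13)) = 106/(5(5u + 13)).
For u > 0 we have 5u + 13 > 5u, so |(-7u + 3)/(5u + 13) + 7/5| = 106/(5(5u + 13)) < 106/(5·5u) = (106/25)/u.
Thus |(-7u + 3)/(5u + 13) + 7/5| < ε whenever u > (106/25)/ε.
Take M = (106/25)/ε. If u > M then |(-7u + 3)/(5u + 13) + 7/5| < (106/25)/u < ε.

M = (106/25)/ε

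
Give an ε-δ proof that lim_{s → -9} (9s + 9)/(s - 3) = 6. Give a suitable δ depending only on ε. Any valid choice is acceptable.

Fix ε > 0. We want δ > 0 with 0 < |s + 9| < δ ⇒ |(9s + 9)/(s - 3) − 6| < ε.
Combining over a common denominator, (9s + 9)/(s - 3) − 6 = [(9s + 9)·(-12) − (-72)·(s - 3)] / [(-12)·(s - 3)] = -36(s + 9) / ((-12)(s - 3)).
So |(9s + 9)/(s - 3) − 6| = 36|s + 9| / (12·|s − 3|).
Require δ ≤ 6, so |s − 3| ≥ |-12| − |s + 9| > 12 − 6 = 6.
Hence |(9s + 9)/(s - 3) − 6| < 36|s + 9|/(12·6) = (1/2)|s + 9|, which is < ε once |s + 9| < 2ε.
Take δ = min(6, 2ε). Then 0 < |s + 9| < δ forces both bounds, so |(9s + 9)/(s - 3) − 6| < ε.

δ = min(6, 2ε)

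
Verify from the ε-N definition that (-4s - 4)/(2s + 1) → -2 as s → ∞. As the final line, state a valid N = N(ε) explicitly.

Fix ε > 0. We seek N > 0 such that s > N implies |(-4s - 4)/(2s + 1) + 2| < ε.
(-4s - 4)/(2s + 1) + 2 = (2(-4s - 4) − (-4)(2s + 1)) / (2(2s + 1)) = -4/(2(2s + 1)).
For s > 0 we have 2s + 1 > 2s, so |(-4s - 4)/(2s + 1) + 2| = 4/(2(2s + 1)) < 4/(2·2s) = 1/s.
Thus |(-4s - 4)/(2s + 1) + 2| < ε whenever s > 1/ε.
Take N = 1/ε. If s > N then |(-4s - 4)/(2s + 1) + 2| < 1/s < ε.

N = 1/ε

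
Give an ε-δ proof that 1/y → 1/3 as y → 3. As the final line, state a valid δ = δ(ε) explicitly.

δ = min(3/2, (9/2)ε)

Suppose ε > 0. We seek δ > 0 such that 0 < |y − 3| < δ implies |1/y − (1/3)| < ε.
|1/y − (1/3)| = |3 − y|/(3·|y|) = |y − 3|/(3|y|).
Restrict δ ≤ 3/2. Then |y − 3| < 3/2 gives |y| > 3/2, so 3|y| > 9/2.
Then |1/y − (1/3)| < |y − 3|/(9/2), which is < ε when |y − 3| < (9/2)ε.
Take δ = min(3/2, (9/2)ε). Then 0 < |y − 3| < δ gives both |y − 3| < 3/2 and |y − 3| < (9/2)ε, so |1/y − (1/3)| < ε.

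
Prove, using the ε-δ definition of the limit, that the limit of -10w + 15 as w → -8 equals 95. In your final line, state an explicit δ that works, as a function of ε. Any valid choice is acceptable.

Suppose ε > 0. We need δ > 0 so that 0 < |w + 8| < δ implies |(-10w + 15) − 95| < ε.
Since (-10w + 15) − 95 = -10(w + 8), we have |(-10w + 15) − 95| = 10|w + 8|.
So 10|w + 8| < ε exactly when |w + 8| < ε/10.
Take δ = ε/10. If 0 < |w + 8| < δ then |(-10w + 15) − 95| = 10|w + 8| < 10·(ε/10) = ε.

δ = ε/10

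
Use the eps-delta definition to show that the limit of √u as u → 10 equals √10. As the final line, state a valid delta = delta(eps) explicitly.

Fix eps > 0. We want delta > 0 such that 0 < |u − 10| < delta implies |√u − √10| < eps.
Multiplying by the conjugate, |√u − √10| = |u − 10|/(√u + √10).
Restrict delta ≤ 10 so that |u − 10| < 10 forces u > 0, and then √u + √10 > √10.
Hence |√u − √10| < |u − 10|/√10, which is < eps once |u − 10| < √10·eps.
Take delta = min(10, √10·eps). If 0 < |u − 10| < delta then u > 0 and |√u − √10| < |u − 10|/√10 < eps.

delta = min(10, √10·eps)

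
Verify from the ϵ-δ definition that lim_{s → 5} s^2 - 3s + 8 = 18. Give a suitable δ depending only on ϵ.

δ = min(1, ϵ/8)

Let ϵ > 0 be given. We want δ > 0 such that 0 < |s − 5| < δ implies |(s^2 - 3s + 8) − 18| < ϵ.
(s^2 - 3s + 8) − 18 = s^2 - 3s - 10 = (s − 5)(s + 2).
So |(s^2 - 3s + 8) − 18| = |s − 5|·|s + 2|.
Assume first that |s − 5| < 1, so |s| < 6. Then |s + 2| ≤ 6 + 2 = 8.
Hence |(s^2 - 3s + 8) − 18| ≤ 8|s − 5| < ϵ provided |s − 5| < ϵ/8.
Take δ = min(1, ϵ/8). Then 0 < |s − 5| < δ gives both |s − 5| < 1 and |s − 5| < ϵ/8, so |(s^2 - 3s + 8) − 18| < ϵ.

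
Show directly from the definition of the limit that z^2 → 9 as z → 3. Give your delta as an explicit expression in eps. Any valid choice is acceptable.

Let eps > 0 be given. We seek delta > 0 with 0 < |z − 3| < delta ⇒ |z^2 − 9| < eps.
Factor: z^2 − 9 = (z − 3)(z + 3), so |z^2 − 9| = |z − 3|·|z + 3|.
Impose delta ≤ 1 so that |z| < 4; then |z + 3| ≤ 7.
Hence |z^2 − 9| ≤ 7|z − 3|, which is < eps once |z − 3| < eps/7.
Take delta = min(1, eps/7). If 0 < |z − 3| < delta then both bounds hold and |z^2 − 9| ≤ 7|z − 3| < 7·(eps/7) = eps.

delta = min(1, eps/7)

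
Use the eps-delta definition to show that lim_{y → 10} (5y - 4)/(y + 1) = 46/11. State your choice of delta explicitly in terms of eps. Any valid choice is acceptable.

Suppose eps > 0. We want delta > 0 with 0 < |y − 10| < delta ⇒ |(5y - 4)/(y + 1) − (46/11)| < eps.
Combining over a common denominator, (5y - 4)/(y + 1) − (46/11) = [(5y - 4)·11 − 46·(y + 1)] / [11·(y + 1)] = 9(y − 10) / (11(y + 1)).
So |(5y - 4)/(y + 1) − (46/11)| = 9|y − 10| / (11·|y + 1|).
Restrict delta ≤ 11/2. Then |y − 10| < 11/2 gives |y + 1| = |(y − 10) + 11| ≥ 11 − 11/2 = 11/2.
Hence |(5y - 4)/(y + 1) − (46/11)| < 9|y − 10|/(11·(11/2)) = (18/121)|y − 10|, which is < eps once |y − 10| < (121/18)eps.
Take delta = min(11/2, (121/18)eps). Then 0 < |y − 10| < delta forces both bounds, so |(5y - 4)/(y + 1) − (46/11)| < eps.

delta = min(11/2, (121/18)eps)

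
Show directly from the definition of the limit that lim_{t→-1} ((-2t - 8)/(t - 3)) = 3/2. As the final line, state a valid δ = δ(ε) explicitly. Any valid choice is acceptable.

δ = min(2, (4/7)ε)

Let ε > 0 be given. We want δ > 0 with 0 < |t + 1| < δ ⇒ |(-2t - 8)/(t - 3) − (3/2)| < ε.
Combining over a common denominator, (-2t - 8)/(t - 3) − (3/2) = [(-2t - 8)·(-4) − (-6)·(t - 3)] / [(-4)·(t - 3)] = 14(t + 1) / ((-4)(t - 3)).
So |(-2t - 8)/(t - 3) − (3/2)| = 14|t + 1| / (4·|t − 3|).
Restrict δ ≤ 2. Then |t + 1| < 2 gives |t − 3| = |(t + 1) + (-4)| ≥ 4 − 2 = 2.
Hence |(-2t - 8)/(t - 3) − (3/2)| < 14|t + 1|/(4·2) = (7/4)|t + 1|, which is < ε once |t + 1| < (4/7)ε.
Take δ = min(2, (4/7)ε). Then 0 < |t + 1| < δ forces both bounds, so |(-2t - 8)/(t - 3) − (3/2)| < ε.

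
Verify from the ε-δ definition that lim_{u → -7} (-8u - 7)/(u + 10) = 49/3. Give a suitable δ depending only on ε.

Let ε > 0 be given. We want δ > 0 with 0 < |u + 7| < δ ⇒ |(-8u - 7)/(u + 10) − (49/3)| < ε.
Combining over a common denominator, (-8u - 7)/(u + 10) − (49/3) = [(-8u - 7)·3 − 49·(u + 10)] / [3·(u + 10)] = -73(u + 7) / (3(u + 10)).
So |(-8u - 7)/(u + 10) − (49/3)| = 73|u + 7| / (3·|u + 10|).
Require δ ≤ 3/2, so |u + 10| ≥ |3| − |u + 7| > 3 − 3/2 = 3/2.
Hence |(-8u - 7)/(u + 10) − (49/3)| < 73|u + 7|/(3·(3/2)) = (146/9)|u + 7|, which is < ε once |u + 7| < (9/146)ε.
Take δ = min(3/2, (9/146)ε). Then 0 < |u + 7| < δ forces both bounds, so |(-8u - 7)/(u + 10) − (49/3)| < ε.

δ = min(3/2, (9/146)ε)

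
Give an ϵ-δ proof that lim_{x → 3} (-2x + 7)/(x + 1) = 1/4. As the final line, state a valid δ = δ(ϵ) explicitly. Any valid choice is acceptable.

Suppose ϵ > 0. We want δ > 0 with 0 < |x − 3| < δ ⇒ |(-2x + 7)/(x + 1) − (1/4)| < ϵ.
Combining over a common denominator, (-2x + 7)/(x + 1) − (1/4) = [(-2x + 7)·4 − 1·(x + 1)] / [4·(x + 1)] = -9(x − 3) / (4(x + 1)).
So |(-2x + 7)/(x + 1) − (1/4)| = 9|x − 3| / (4·|x + 1|).
Require δ ≤ 2, so |x + 1| ≥ |4| − |x − 3| > 4 − 2 = 2.
Hence |(-2x + 7)/(x + 1) − (1/4)| < 9|x − 3|/(4·2) = (9/8)|x − 3|, which is < ϵ once |x − 3| < (8/9)ϵ.
Take δ = min(2, (8/9)ϵ). Then 0 < |x − 3| < δ forces both bounds, so |(-2x + 7)/(x + 1) − (1/4)| < ϵ.

δ = min(2, (8/9)ϵ)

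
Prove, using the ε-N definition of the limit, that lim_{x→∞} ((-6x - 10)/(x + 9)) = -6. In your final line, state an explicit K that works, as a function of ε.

Suppose ε > 0. We seek K > 0 such that x > K implies |(-6x - 10)/(x + 9) + 6| < ε.
(-6x - 10)/(x + 9) + 6 = ((-6x - 10) − (-6)(x + 9)) / ((x + 9)) = 44/((x + 9)).
For x > 0 we have x + 9 > x, so |(-6x - 10)/(x + 9) + 6| = 44/((x + 9)) < 44/(x) = 44/x.
Thus |(-6x - 10)/(x + 9) + 6| < ε whenever x > 44/ε.
Take K = 44/ε. If x > K then |(-6x - 10)/(x + 9) + 6| < 44/x < ε.

K = 44/ε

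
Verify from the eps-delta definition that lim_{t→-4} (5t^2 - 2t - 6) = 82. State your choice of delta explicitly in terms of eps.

delta = min(1, eps/47)

Let eps > 0 be given. We want delta > 0 such that 0 < |t + 4| < delta implies |(5t^2 - 2t - 6) − 82| < eps.
(5t^2 - 2t - 6) − 82 = 5t^2 - 2t - 88 = (t + 4)(5t - 22).
So |(5t^2 - 2t - 6) − 82| = |t + 4|·|5t - 22|.
Assume first that |t + 4| < 1, so |t| < 5. Then |5t - 22| ≤ 5·5 + 22 = 47.
Hence |(5t^2 - 2t - 6) − 82| ≤ 47|t + 4| < eps provided |t + 4| < eps/47.
Choosing delta = min(1, eps/47) ensures both conditions, hence |(5t^2 - 2t - 6) − 82| < eps.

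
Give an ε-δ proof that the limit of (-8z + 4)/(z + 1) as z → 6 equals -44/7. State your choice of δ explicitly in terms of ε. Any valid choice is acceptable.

δ = min(7/2, (49/24)ε)

Fix ε > 0. We want δ > 0 with 0 < |z − 6| < δ ⇒ |(-8z + 4)/(z + 1) + 44/7| < ε.
Combining over a common denominator, (-8z + 4)/(z + 1) + 44/7 = [(-8z + 4)·7 − (-44)·(z + 1)] / [7·(z + 1)] = -12(z − 6) / (7(z + 1)).
So |(-8z + 4)/(z + 1) + 44/7| = 12|z − 6| / (7·|z + 1|).
Require δ ≤ 7/2, so |z + 1| ≥ |7| − |z − 6| > 7 − 7/2 = 7/2.
Hence |(-8z + 4)/(z + 1) + 44/7| < 12|z − 6|/(7·(7/2)) = (24/49)|z − 6|, which is < ε once |z − 6| < (49/24)ε.
Take δ = min(7/2, (49/24)ε). Then 0 < |z − 6| < δ forces both bounds, so |(-8z + 4)/(z + 1) + 44/7| < ε.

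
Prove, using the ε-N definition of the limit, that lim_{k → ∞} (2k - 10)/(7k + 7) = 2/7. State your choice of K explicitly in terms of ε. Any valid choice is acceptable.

Let ε > 0. For k ≥ 1, |(2k - 10)/(7k + 7) − (2/7)| = |-84|/(7(7k + 7)) = 84/(7(7k + 7)).
Since 7k + 7 ≥ 7k for k ≥ 1, this is ≤ 84/(7·7k) = (12/7)/k.
So |(2k - 10)/(7k + 7) − (2/7)| < ε whenever k > (12/7)/ε.
Take K = (12/7)/ε. If k > K then |(2k - 10)/(7k + 7) − (2/7)| ≤ (12/7)/k < ε.

K = (12/7)/ε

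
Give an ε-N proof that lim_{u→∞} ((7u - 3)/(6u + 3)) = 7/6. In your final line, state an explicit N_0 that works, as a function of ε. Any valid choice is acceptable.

Let ε > 0. We seek N_0 > 0 such that u > N_0 implies |(7u - 3)/(6u + 3) − (7/6)| < ε.
(7u - 3)/(6u + 3) − (7/6) = (6(7u - 3) − 7(6u + 3)) / (6(6u + 3)) = -39/(6(6u + 3)).
For u > 0 we have 6u + 3 > 6u, so |(7u - 3)/(6u + 3) − (7/6)| = 39/(6(6u + 3)) < 39/(6·6u) = (13/12)/u.
Thus |(7u - 3)/(6u + 3) − (7/6)| < ε whenever u > (13/12)/ε.
Take N_0 = (13/12)/ε. If u > N_0 then |(7u - 3)/(6u + 3) − (7/6)| < (13/12)/u < ε.

N_0 = (13/12)/ε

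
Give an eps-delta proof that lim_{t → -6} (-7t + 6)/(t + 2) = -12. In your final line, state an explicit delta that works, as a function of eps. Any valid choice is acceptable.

Let eps > 0. We want delta > 0 with 0 < |t + 6| < delta ⇒ |(-7t + 6)/(t + 2) + 12| < eps.
Combining over a common denominator, (-7t + 6)/(t + 2) + 12 = [(-7t + 6)·(-4) − 48·(t + 2)] / [(-4)·(t + 2)] = -20(t + 6) / ((-4)(t + 2)).
So |(-7t + 6)/(t + 2) + 12| = 20|t + 6| / (4·|t + 2|).
Restrict delta ≤ 2. Then |t + 6| < 2 gives |t + 2| = |(t + 6) + (-4)| ≥ 4 − 2 = 2.
Hence |(-7t + 6)/(t + 2) + 12| < 20|t + 6|/(4·2) = (5/2)|t + 6|, which is < eps once |t + 6| < (2/5)eps.
Take delta = min(2, (2/5)eps). Then 0 < |t + 6| < delta forces both bounds, so |(-7t + 6)/(t + 2) + 12| < eps.

delta = min(2, (2/5)eps)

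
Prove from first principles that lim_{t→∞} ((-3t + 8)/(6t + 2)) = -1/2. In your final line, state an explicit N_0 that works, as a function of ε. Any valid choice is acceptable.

N_0 = (3/2)/ε

Fix ε > 0. We seek N_0 > 0 such that t > N_0 implies |(-3t + 8)/(6t + 2) + 1/2| < ε.
(-3t + 8)/(6t + 2) + 1/2 = (6(-3t + 8) − (-3)(6t + 2)) / (6(6t + 2)) = 54/(6(6t + 2)).
For t > 0 we have 6t + 2 > 6t, so |(-3t + 8)/(6t + 2) + 1/2| = 54/(6(6t + 2)) < 54/(6·6t) = (3/2)/t.
Thus |(-3t + 8)/(6t + 2) + 1/2| < ε whenever t > (3/2)/ε.
Take N_0 = (3/2)/ε. If t > N_0 then |(-3t + 8)/(6t + 2) + 1/2| < (3/2)/t < ε.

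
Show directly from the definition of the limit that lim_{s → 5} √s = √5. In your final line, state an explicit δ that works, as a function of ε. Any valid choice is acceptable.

Let ε > 0 be given. We want δ > 0 such that 0 < |s − 5| < δ implies |√s − √5| < ε.
Multiplying by the conjugate, |√s − √5| = |s − 5|/(√s + √5).
Restrict δ ≤ 5 so that |s − 5| < 5 forces s > 0, and then √s + √5 > √5.
Hence |√s − √5| < |s − 5|/√5, which is < ε once |s − 5| < √5·ε.
Take δ = min(5, √5·ε). If 0 < |s − 5| < δ then s > 0 and |√s − √5| < |s − 5|/√5 < ε.

δ = min(5, √5·ε)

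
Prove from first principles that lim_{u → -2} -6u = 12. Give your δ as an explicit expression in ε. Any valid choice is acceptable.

δ = ε/6

Suppose ε > 0. We need δ > 0 so that 0 < |u + 2| < δ implies |(-6u) − 12| < ε.
|(-6u) − 12| = |-6u - 12| = 6|u + 2|.
Thus it suffices that |u + 2| < ε/6.
Take δ = ε/6. If 0 < |u + 2| < δ then |(-6u) − 12| = 6|u + 2| < 6·(ε/6) = ε.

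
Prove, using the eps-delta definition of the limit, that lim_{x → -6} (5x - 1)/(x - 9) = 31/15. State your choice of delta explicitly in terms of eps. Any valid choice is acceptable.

delta = min(15/2, (225/88)eps)

Fix eps > 0. We want delta > 0 with 0 < |x + 6| < delta ⇒ |(5x - 1)/(x - 9) − (31/15)| < eps.
Combining over a common denominator, (5x - 1)/(x - 9) − (31/15) = [(5x - 1)·(-15) − (-31)·(x - 9)] / [(-15)·(x - 9)] = -44(x + 6) / ((-15)(x - 9)).
So |(5x - 1)/(x - 9) − (31/15)| = 44|x + 6| / (15·|x − 9|).
Require delta ≤ 15/2, so |x − 9| ≥ |-15| − |x + 6| > 15 − 15/2 = 15/2.
Hence |(5x - 1)/(x - 9) − (31/15)| < 44|x + 6|/(15·(15/2)) = (88/225)|x + 6|, which is < eps once |x + 6| < (225/88)eps.
Take delta = min(15/2, (225/88)eps). Then 0 < |x + 6| < delta forces both bounds, so |(5x - 1)/(x - 9) − (31/15)| < eps.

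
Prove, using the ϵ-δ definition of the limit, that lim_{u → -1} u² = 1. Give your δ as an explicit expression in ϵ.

Suppose ϵ > 0. We seek δ > 0 with 0 < |u + 1| < δ ⇒ |u² − 1| < ϵ.
Factor: u² − 1 = (u + 1)(u - 1), so |u² − 1| = |u + 1|·|u - 1|.
Impose δ ≤ 1 so that |u| < 2; then |u - 1| ≤ 3.
Hence |u² − 1| ≤ 3|u + 1|, which is < ϵ once |u + 1| < ϵ/3.
Take δ = min(1, ϵ/3). If 0 < |u + 1| < δ then both bounds hold and |u² − 1| ≤ 3|u + 1| < 3·(ϵ/3) = ϵ.

δ = min(1, ϵ/3)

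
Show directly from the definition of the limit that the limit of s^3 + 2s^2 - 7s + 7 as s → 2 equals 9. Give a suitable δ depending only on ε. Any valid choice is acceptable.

Let ε > 0. We want δ > 0 such that 0 < |s − 2| < δ implies |(s^3 + 2s^2 - 7s + 7) − 9| < ε.
(s^3 + 2s^2 - 7s + 7) − 9 = s^3 + 2s^2 - 7s - 2 = (s − 2)(s^2 + 4s + 1).
So |(s^3 + 2s^2 - 7s + 7) − 9| = |s − 2|·|s^2 + 4s + 1|.
Require δ ≤ 1. Then |s − 2| < 1 gives |s| < 3, and by the triangle inequality |s^2 + 4s + 1| ≤ 3^2 + 4·3 + 1 = 22.
Hence |(s^3 + 2s^2 - 7s + 7) − 9| ≤ 22|s − 2| < ε provided |s − 2| < ε/22.
Choosing δ = min(1, ε/22) ensures both conditions, hence |(s^3 + 2s^2 - 7s + 7) − 9| < ε.

δ = min(1, ε/22)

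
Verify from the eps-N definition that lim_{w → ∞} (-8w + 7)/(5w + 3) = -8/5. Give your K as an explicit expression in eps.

Let eps > 0 be given. We seek K > 0 such that w > K implies |(-8w + 7)/(5w + 3) + 8/5| < eps.
(-8w + 7)/(5w + 3) + 8/5 = (5(-8w + 7) − (-8)(5w + 3)) / (5(5w + 3)) = 59/(5(5w + 3)).
For w > 0 we have 5w + 3 > 5w, so |(-8w + 7)/(5w + 3) + 8/5| = 59/(5(5w + 3)) < 59/(5·5w) = (59/25)/w.
Thus |(-8w + 7)/(5w + 3) + 8/5| < eps whenever w > (59/25)/eps.
Take K = (59/25)/eps. If w > K then |(-8w + 7)/(5w + 3) + 8/5| < (59/25)/w < eps.

K = (59/25)/eps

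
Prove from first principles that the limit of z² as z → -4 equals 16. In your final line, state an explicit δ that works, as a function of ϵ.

δ = min(2, ϵ/10)

Let ϵ > 0. We seek δ > 0 with 0 < |z + 4| < δ ⇒ |z² − 16| < ϵ.
Factor: z² − 16 = (z + 4)(z - 4), so |z² − 16| = |z + 4|·|z - 4|.
Impose δ ≤ 2 so that |z| < 6; then |z - 4| ≤ 10.
Hence |z² − 16| ≤ 10|z + 4|, which is < ϵ once |z + 4| < ϵ/10.
Take δ = min(2, ϵ/10). If 0 < |z + 4| < δ then both bounds hold and |z² − 16| ≤ 10|z + 4| < 10·(ϵ/10) = ϵ.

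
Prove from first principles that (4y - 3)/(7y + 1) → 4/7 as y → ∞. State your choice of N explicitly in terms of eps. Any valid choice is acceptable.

Let eps > 0. We seek N > 0 such that y > N implies |(4y - 3)/(7y + 1) − (4/7)| < eps.
(4y - 3)/(7y + 1) − (4/7) = (7(4y - 3) − 4(7y + 1)) / (7(7y + 1)) = -25/(7(7y + 1)).
For y > 0 we have 7y + 1 > 7y, so |(4y - 3)/(7y + 1) − (4/7)| = 25/(7(7y + 1)) < 25/(7·7y) = (25/49)/y.
Thus |(4y - 3)/(7y + 1) − (4/7)| < eps whenever y > (25/49)/eps.
Take N = (25/49)/eps. If y > N then |(4y - 3)/(7y + 1) − (4/7)| < (25/49)/y < eps.

N = (25/49)/eps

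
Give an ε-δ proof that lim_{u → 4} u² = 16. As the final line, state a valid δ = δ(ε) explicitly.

δ = min(2, ε/10)

Suppose ε > 0. We seek δ > 0 with 0 < |u − 4| < δ ⇒ |u² − 16| < ε.
Factor: u² − 16 = (u − 4)(u + 4), so |u² − 16| = |u − 4|·|u + 4|.
Restrict δ ≤ 2. Then |u − 4| < 2 gives |u| < 6, so by the triangle inequality |u + 4| ≤ 6 + 4 = 10.
Hence |u² − 16| ≤ 10|u − 4|, which is < ε once |u − 4| < ε/10.
Take δ = min(2, ε/10). If 0 < |u − 4| < δ then both bounds hold and |u² − 16| ≤ 10|u − 4| < 10·(ε/10) = ε.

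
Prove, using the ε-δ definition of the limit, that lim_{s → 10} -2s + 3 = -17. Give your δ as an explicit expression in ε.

Let ε > 0. We need δ > 0 so that 0 < |s − 10| < δ implies |(-2s + 3) + 17| < ε.
|(-2s + 3) + 17| = |-2s + 20| = 2|s − 10|.
So 2|s − 10| < ε exactly when |s − 10| < ε/2.
Choosing δ = ε/2 gives |(-2s + 3) + 17| = 2|s − 10| < ε whenever |s − 10| < δ.

δ = ε/2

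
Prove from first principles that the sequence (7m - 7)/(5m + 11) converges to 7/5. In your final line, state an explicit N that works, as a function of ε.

Suppose ε > 0. For m ≥ 1, |(7m - 7)/(5m + 11) − (7/5)| = |-112|/(5(5m + 11)) = 112/(5(5m + 11)).
Since 5m + 11 ≥ 5m for m ≥ 1, this is ≤ 112/(5·5m) = (112/25)/m.
So |(7m - 7)/(5m + 11) − (7/5)| < ε whenever m > (112/25)/ε.
Take N = (112/25)/ε. If m > N then |(7m - 7)/(5m + 11) − (7/5)| ≤ (112/25)/m < ε.

N = (112/25)/ε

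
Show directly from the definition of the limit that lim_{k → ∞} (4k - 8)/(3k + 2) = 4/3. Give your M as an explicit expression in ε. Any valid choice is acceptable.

Let ε > 0. For k ≥ 1, |(4k - 8)/(3k + 2) − (4/3)| = |-32|/(3(3k + 2)) = 32/(3(3k + 2)).
Since 3k + 2 ≥ 3k for k ≥ 1, this is ≤ 32/(3·3k) = (32/9)/k.
So |(4k - 8)/(3k + 2) − (4/3)| < ε whenever k > (32/9)/ε.
Take M = (32/9)/ε. If k > M then |(4k - 8)/(3k + 2) − (4/3)| ≤ (32/9)/k < ε.

M = (32/9)/ε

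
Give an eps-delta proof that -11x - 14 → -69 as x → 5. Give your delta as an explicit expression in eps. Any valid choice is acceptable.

Fix eps > 0. We need delta > 0 so that 0 < |x − 5| < delta implies |(-11x - 14) + 69| < eps.
Since (-11x - 14) + 69 = -11(x − 5), we have |(-11x - 14) + 69| = 11|x − 5|.
So 11|x − 5| < eps exactly when |x − 5| < eps/11.
Choosing delta = eps/11 gives |(-11x - 14) + 69| = 11|x − 5| < eps whenever |x − 5| < delta.

delta = eps/11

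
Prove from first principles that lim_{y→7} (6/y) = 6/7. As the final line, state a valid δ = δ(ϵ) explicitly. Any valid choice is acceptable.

δ = min(7/2, (49/12)ϵ)

Let ϵ > 0. We seek δ > 0 such that 0 < |y − 7| < δ implies |6/y − (6/7)| < ϵ.
|6/y − (6/7)| = 6·|7 − y|/(7·|y|) = 6|y − 7|/(7|y|).
Restrict δ ≤ 7/2. Then |y − 7| < 7/2 gives |y| > 7/2, so 7|y| > 49/2.
Then |6/y − (6/7)| < 6|y − 7|/(49/2), which is < ϵ when |y − 7| < (49/12)ϵ.
Take δ = min(7/2, (49/12)ϵ). Then 0 < |y − 7| < δ gives both |y − 7| < 7/2 and |y − 7| < (49/12)ϵ, so |6/y − (6/7)| < ϵ.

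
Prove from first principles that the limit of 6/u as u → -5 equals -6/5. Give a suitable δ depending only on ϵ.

Fix ϵ > 0. We seek δ > 0 such that 0 < |u + 5| < δ implies |6/u + 6/5| < ϵ.
|6/u + 6/5| = 6·|-5 − u|/(5·|u|) = 6|u + 5|/(5|u|).
Restrict δ ≤ 5/2. Then |u + 5| < 5/2 gives |u| > 5/2, so 5|u| > 25/2.
Then |6/u + 6/5| < 6|u + 5|/(25/2), which is < ϵ when |u + 5| < (25/12)ϵ.
Take δ = min(5/2, (25/12)ϵ). Then 0 < |u + 5| < δ gives both |u + 5| < 5/2 and |u + 5| < (25/12)ϵ, so |6/u + 6/5| < ϵ.

δ = min(5/2, (25/12)ϵ)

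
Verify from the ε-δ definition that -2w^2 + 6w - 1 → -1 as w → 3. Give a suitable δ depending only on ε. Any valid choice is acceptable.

Let ε > 0 be given. We want δ > 0 such that 0 < |w − 3| < δ implies |(-2w^2 + 6w - 1) + 1| < ε.
(-2w^2 + 6w - 1) + 1 = -2w^2 + 6w = (w − 3)(-2w).
So |(-2w^2 + 6w - 1) + 1| = |w − 3|·|-2w|.
Require δ ≤ 1. Then |w − 3| < 1 gives |w| < 4, and by the triangle inequality |-2w| ≤ 2·4 = 8.
Hence |(-2w^2 + 6w - 1) + 1| ≤ 8|w − 3| < ε provided |w − 3| < ε/8.
Choosing δ = min(1, ε/8) ensures both conditions, hence |(-2w^2 + 6w - 1) + 1| < ε.

δ = min(1, ε/8)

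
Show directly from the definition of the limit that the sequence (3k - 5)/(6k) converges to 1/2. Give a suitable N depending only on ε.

N = (5/6)/ε

Let ε > 0 be given. For k ≥ 1, |(3k - 5)/(6k) − (1/2)| = |-30|/(6(6k)) = 30/(6(6k)).
Since 6k ≥ 6k for k ≥ 1, this is ≤ 30/(6·6k) = (5/6)/k.
So |(3k - 5)/(6k) − (1/2)| < ε whenever k > (5/6)/ε.
Take N = (5/6)/ε. If k > N then |(3k - 5)/(6k) − (1/2)| ≤ (5/6)/k < ε.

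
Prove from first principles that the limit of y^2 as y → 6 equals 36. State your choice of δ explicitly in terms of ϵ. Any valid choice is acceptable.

Let ϵ > 0 be given. We seek δ > 0 with 0 < |y − 6| < δ ⇒ |y^2 − 36| < ϵ.
Factor: y^2 − 36 = (y − 6)(y + 6), so |y^2 − 36| = |y − 6|·|y + 6|.
Impose δ ≤ 2 so that |y| < 8; then |y + 6| ≤ 14.
Hence |y^2 − 36| ≤ 14|y − 6|, which is < ϵ once |y − 6| < ϵ/14.
Take δ = min(2, ϵ/14). If 0 < |y − 6| < δ then both bounds hold and |y^2 − 36| ≤ 14|y − 6| < 14·(ϵ/14) = ϵ.

δ = min(2, ϵ/14)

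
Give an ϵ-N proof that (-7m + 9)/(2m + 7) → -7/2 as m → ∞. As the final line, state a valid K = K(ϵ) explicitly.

Let ϵ > 0 be given. For m ≥ 1, |(-7m + 9)/(2m + 7) + 7/2| = |67|/(2(2m + 7)) = 67/(2(2m + 7)).
Since 2m + 7 ≥ 2m for m ≥ 1, this is ≤ 67/(2·2m) = (67/4)/m.
So |(-7m + 9)/(2m + 7) + 7/2| < ϵ whenever m > (67/4)/ϵ.
Take K = (67/4)/ϵ. If m > K then |(-7m + 9)/(2m + 7) + 7/2| ≤ (67/4)/m < ϵ.

K = (67/4)/ϵ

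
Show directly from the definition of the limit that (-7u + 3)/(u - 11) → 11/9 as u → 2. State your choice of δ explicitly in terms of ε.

δ = min(9/2, (81/148)ε)

Let ε > 0. We want δ > 0 with 0 < |u − 2| < δ ⇒ |(-7u + 3)/(u - 11) − (11/9)| < ε.
Combining over a common denominator, (-7u + 3)/(u - 11) − (11/9) = [(-7u + 3)·(-9) − (-11)·(u - 11)] / [(-9)·(u - 11)] = 74(u − 2) / ((-9)(u - 11)).
So |(-7u + 3)/(u - 11) − (11/9)| = 74|u − 2| / (9·|u − 11|).
Restrict δ ≤ 9/2. Then |u − 2| < 9/2 gives |u − 11| = |(u − 2) + (-9)| ≥ 9 − 9/2 = 9/2.
Hence |(-7u + 3)/(u - 11) − (11/9)| < 74|u − 2|/(9·(9/2)) = (148/81)|u − 2|, which is < ε once |u − 2| < (81/148)ε.
Take δ = min(9/2, (81/148)ε). Then 0 < |u − 2| < δ forces both bounds, so |(-7u + 3)/(u - 11) − (11/9)| < ε.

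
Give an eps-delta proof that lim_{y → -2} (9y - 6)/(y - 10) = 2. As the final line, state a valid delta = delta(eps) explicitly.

Suppose eps > 0. We want delta > 0 with 0 < |y + 2| < delta ⇒ |(9y - 6)/(y - 10) − 2| < eps.
Combining over a common denominator, (9y - 6)/(y - 10) − 2 = [(9y - 6)·(-12) − (-24)·(y - 10)] / [(-12)·(y - 10)] = -84(y + 2) / ((-12)(y - 10)).
So |(9y - 6)/(y - 10) − 2| = 84|y + 2| / (12·|y − 10|).
Require delta ≤ 6, so |y − 10| ≥ |-12| − |y + 2| > 12 − 6 = 6.
Hence |(9y - 6)/(y - 10) − 2| < 84|y + 2|/(12·6) = (7/6)|y + 2|, which is < eps once |y + 2| < (6/7)eps.
Take delta = min(6, (6/7)eps). Then 0 < |y + 2| < delta forces both bounds, so |(9y - 6)/(y - 10) − 2| < eps.

delta = min(6, (6/7)eps)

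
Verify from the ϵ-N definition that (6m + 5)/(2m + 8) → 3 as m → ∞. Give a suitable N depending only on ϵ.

Suppose ϵ > 0. For m ≥ 1, |(6m + 5)/(2m + 8) − 3| = |-38|/(2(2m + 8)) = 38/(2(2m + 8)).
Since 2m + 8 ≥ 2m for m ≥ 1, this is ≤ 38/(2·2m) = (19/2)/m.
So |(6m + 5)/(2m + 8) − 3| < ϵ whenever m > (19/2)/ϵ.
Take N = (19/2)/ϵ. If m > N then |(6m + 5)/(2m + 8) − 3| ≤ (19/2)/m < ϵ.

N = (19/2)/ϵ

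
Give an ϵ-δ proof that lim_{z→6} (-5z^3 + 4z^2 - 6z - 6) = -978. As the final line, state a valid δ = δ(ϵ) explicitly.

Fix ϵ > 0. We want δ > 0 such that 0 < |z − 6| < δ implies |(-5z^3 + 4z^2 - 6z - 6) + 978| < ϵ.
(-5z^3 + 4z^2 - 6z - 6) + 978 = -5z^3 + 4z^2 - 6z + 972 = (z − 6)(-5z^2 - 26z - 162).
So |(-5z^3 + 4z^2 - 6z - 6) + 978| = |z − 6|·|-5z^2 - 26z - 162|.
Assume first that |z − 6| < 1, so |z| < 7. Then |-5z^2 - 26z - 162| ≤ 5·7^2 + 26·7 + 162 = 589.
Hence |(-5z^3 + 4z^2 - 6z - 6) + 978| ≤ 589|z − 6| < ϵ provided |z − 6| < ϵ/589.
Take δ = min(1, ϵ/589). Then 0 < |z − 6| < δ gives both |z − 6| < 1 and |z − 6| < ϵ/589, so |(-5z^3 + 4z^2 - 6z - 6) + 978| < ϵ.

δ = min(1, ϵ/589)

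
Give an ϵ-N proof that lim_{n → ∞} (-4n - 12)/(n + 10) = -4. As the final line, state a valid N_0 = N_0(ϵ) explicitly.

Fix ϵ > 0. For n ≥ 1, |(-4n - 12)/(n + 10) + 4| = |28|/((n + 10)) = 28/((n + 10)).
Since n + 10 ≥ n for n ≥ 1, this is ≤ 28/(n) = 28/n.
So |(-4n - 12)/(n + 10) + 4| < ϵ whenever n > 28/ϵ.
Take N_0 = 28/ϵ. If n > N_0 then |(-4n - 12)/(n + 10) + 4| ≤ 28/n < ϵ.

N_0 = 28/ϵ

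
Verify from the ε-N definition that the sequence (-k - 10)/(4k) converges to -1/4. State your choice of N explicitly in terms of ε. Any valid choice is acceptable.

Let ε > 0 be given. For k ≥ 1, |(-k - 10)/(4k) + 1/4| = |-40|/(4(4k)) = 40/(4(4k)).
Since 4k ≥ 4k for k ≥ 1, this is ≤ 40/(4·4k) = (5/2)/k.
So |(-k - 10)/(4k) + 1/4| < ε whenever k > (5/2)/ε.
Take N = (5/2)/ε. If k > N then |(-k - 10)/(4k) + 1/4| ≤ (5/2)/k < ε.

N = (5/2)/ε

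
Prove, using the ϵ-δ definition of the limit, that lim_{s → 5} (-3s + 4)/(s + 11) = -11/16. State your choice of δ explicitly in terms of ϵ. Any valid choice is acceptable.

Suppose ϵ > 0. We want δ > 0 with 0 < |s − 5| < δ ⇒ |(-3s + 4)/(s + 11) + 11/16| < ϵ.
Combining over a common denominator, (-3s + 4)/(s + 11) + 11/16 = [(-3s + 4)·16 − (-11)·(s + 11)] / [16·(s + 11)] = -37(s − 5) / (16(s + 11)).
So |(-3s + 4)/(s + 11) + 11/16| = 37|s − 5| / (16·|s + 11|).
Require δ ≤ 8, so |s + 11| ≥ |16| − |s − 5| > 16 − 8 = 8.
Hence |(-3s + 4)/(s + 11) + 11/16| < 37|s − 5|/(16·8) = (37/128)|s − 5|, which is < ϵ once |s − 5| < (128/37)ϵ.
Take δ = min(8, (128/37)ϵ). Then 0 < |s − 5| < δ forces both bounds, so |(-3s + 4)/(s + 11) + 11/16| < ϵ.

δ = min(8, (128/37)ϵ)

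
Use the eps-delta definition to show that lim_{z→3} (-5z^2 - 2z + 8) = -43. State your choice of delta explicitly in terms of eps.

Fix eps > 0. We want delta > 0 such that 0 < |z − 3| < delta implies |(-5z^2 - 2z + 8) + 43| < eps.
(-5z^2 - 2z + 8) + 43 = -5z^2 - 2z + 51 = (z − 3)(-5z - 17).
So |(-5z^2 - 2z + 8) + 43| = |z − 3|·|-5z - 17|.
Assume first that |z − 3| < 1, so |z| < 4. Then |-5z - 17| ≤ 5·4 + 17 = 37.
Hence |(-5z^2 - 2z + 8) + 43| ≤ 37|z − 3| < eps provided |z − 3| < eps/37.
Choosing delta = min(1, eps/37) ensures both conditions, hence |(-5z^2 - 2z + 8) + 43| < eps.

delta = min(1, eps/37)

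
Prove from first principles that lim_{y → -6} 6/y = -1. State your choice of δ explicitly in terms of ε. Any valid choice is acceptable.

Let ε > 0. We seek δ > 0 such that 0 < |y + 6| < δ implies |6/y + 1| < ε.
|6/y + 1| = 6·|-6 − y|/(6·|y|) = 6|y + 6|/(6|y|).
Restrict δ ≤ 3. Then |y + 6| < 3 gives |y| > 3, so 6|y| > 18.
Then |6/y + 1| < 6|y + 6|/18, which is < ε when |y + 6| < 3ε.
Take δ = min(3, 3ε). Then 0 < |y + 6| < δ gives both |y + 6| < 3 and |y + 6| < 3ε, so |6/y + 1| < ε.

δ = min(3, 3ε)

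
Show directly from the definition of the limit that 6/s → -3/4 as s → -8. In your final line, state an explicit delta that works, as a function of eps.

delta = min(4, (16/3)eps)

Suppose eps > 0. We seek delta > 0 such that 0 < |s + 8| < delta implies |6/s + 3/4| < eps.
|6/s + 3/4| = 6·|-8 − s|/(8·|s|) = 6|s + 8|/(8|s|).
Restrict delta ≤ 4. Then |s + 8| < 4 gives |s| > 4, so 8|s| > 32.
Then |6/s + 3/4| < 6|s + 8|/32, which is < eps when |s + 8| < (16/3)eps.
Take delta = min(4, (16/3)eps). Then 0 < |s + 8| < delta gives both |s + 8| < 4 and |s + 8| < (16/3)eps, so |6/s + 3/4| < eps.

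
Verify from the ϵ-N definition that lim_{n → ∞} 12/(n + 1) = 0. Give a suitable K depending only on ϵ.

K = 12/ϵ

Fix ϵ > 0. For n ≥ 1, |12/(n + 1) − 0| = 12/(n + 1) ≤ 12/n.
We need 12/n < ϵ, i.e. n > 12/ϵ.
Take K = 12/ϵ. If n > K then |12/(n + 1)| ≤ 12/n < ϵ.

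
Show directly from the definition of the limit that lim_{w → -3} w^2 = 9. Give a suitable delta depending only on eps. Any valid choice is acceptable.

delta = min(1, eps/7)

Suppose eps > 0. We seek delta > 0 with 0 < |w + 3| < delta ⇒ |w^2 − 9| < eps.
Factor: w^2 − 9 = (w + 3)(w - 3), so |w^2 − 9| = |w + 3|·|w - 3|.
Restrict delta ≤ 1. Then |w + 3| < 1 gives |w| < 4, so by the triangle inequality |w - 3| ≤ 4 + 3 = 7.
Hence |w^2 − 9| ≤ 7|w + 3|, which is < eps once |w + 3| < eps/7.
Take delta = min(1, eps/7). If 0 < |w + 3| < delta then both bounds hold and |w^2 − 9| ≤ 7|w + 3| < 7·(eps/7) = eps.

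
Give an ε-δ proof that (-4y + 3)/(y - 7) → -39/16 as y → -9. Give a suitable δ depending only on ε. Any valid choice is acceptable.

Let ε > 0. We want δ > 0 with 0 < |y + 9| < δ ⇒ |(-4y + 3)/(y - 7) + 39/16| < ε.
Combining over a common denominator, (-4y + 3)/(y - 7) + 39/16 = [(-4y + 3)·(-16) − 39·(y - 7)] / [(-16)·(y - 7)] = 25(y + 9) / ((-16)(y - 7)).
So |(-4y + 3)/(y - 7) + 39/16| = 25|y + 9| / (16·|y − 7|).
Restrict δ ≤ 8. Then |y + 9| < 8 gives |y − 7| = |(y + 9) + (-16)| ≥ 16 − 8 = 8.
Hence |(-4y + 3)/(y - 7) + 39/16| < 25|y + 9|/(16·8) = (25/128)|y + 9|, which is < ε once |y + 9| < (128/25)ε.
Take δ = min(8, (128/25)ε). Then 0 < |y + 9| < δ forces both bounds, so |(-4y + 3)/(y - 7) + 39/16| < ε.

δ = min(8, (128/25)ε)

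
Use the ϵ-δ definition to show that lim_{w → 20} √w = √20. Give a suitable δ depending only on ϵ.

δ = min(20, √20·ϵ)

Let ϵ > 0 be given. We want δ > 0 such that 0 < |w − 20| < δ implies |√w − √20| < ϵ.
Rationalise: √w − √20 = (w − 20)/(√w + √20), so |√w − √20| = |w − 20|/(√w + √20).
Restrict δ ≤ 20 so that |w − 20| < 20 forces w > 0, and then √w + √20 > √20.
Hence |√w − √20| < |w − 20|/√20, which is < ϵ once |w − 20| < √20·ϵ.
Take δ = min(20, √20·ϵ). If 0 < |w − 20| < δ then w > 0 and |√w − √20| < |w − 20|/√20 < ϵ.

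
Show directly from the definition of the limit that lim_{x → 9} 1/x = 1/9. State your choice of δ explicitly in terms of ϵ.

Suppose ϵ > 0. We seek δ > 0 such that 0 < |x − 9| < δ implies |1/x − (1/9)| < ϵ.
|1/x − (1/9)| = |9 − x|/(9·|x|) = |x − 9|/(9|x|).
Require δ ≤ 9/2 so that |x| > 9 − 9/2 = 9/2, hence 9|x| > 81/2.
Then |1/x − (1/9)| < |x − 9|/(81/2), which is < ϵ when |x − 9| < (81/2)ϵ.
Take δ = min(9/2, (81/2)ϵ). Then 0 < |x − 9| < δ gives both |x − 9| < 9/2 and |x − 9| < (81/2)ϵ, so |1/x − (1/9)| < ϵ.

δ = min(9/2, (81/2)ϵ)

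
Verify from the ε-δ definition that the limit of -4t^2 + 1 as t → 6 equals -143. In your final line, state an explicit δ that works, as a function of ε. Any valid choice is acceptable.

δ = min(1, ε/52)

Fix ε > 0. We want δ > 0 such that 0 < |t − 6| < δ implies |(-4t^2 + 1) + 143| < ε.
(-4t^2 + 1) + 143 = -4t^2 + 144 = (t − 6)(-4t - 24).
So |(-4t^2 + 1) + 143| = |t − 6|·|-4t - 24|.
Assume first that |t − 6| < 1, so |t| < 7. Then |-4t - 24| ≤ 4·7 + 24 = 52.
Hence |(-4t^2 + 1) + 143| ≤ 52|t − 6| < ε provided |t − 6| < ε/52.
Take δ = min(1, ε/52). Then 0 < |t − 6| < δ gives both |t − 6| < 1 and |t − 6| < ε/52, so |(-4t^2 + 1) + 143| < ε.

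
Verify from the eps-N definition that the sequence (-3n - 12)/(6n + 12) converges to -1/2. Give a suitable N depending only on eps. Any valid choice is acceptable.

N = 1/eps

Let eps > 0 be given. For n ≥ 1, |(-3n - 12)/(6n + 12) + 1/2| = |-36|/(6(6n + 12)) = 36/(6(6n + 12)).
Since 6n + 12 ≥ 6n for n ≥ 1, this is ≤ 36/(6·6n) = 1/n.
So |(-3n - 12)/(6n + 12) + 1/2| < eps whenever n > 1/eps.
Take N = 1/eps. If n > N then |(-3n - 12)/(6n + 12) + 1/2| ≤ 1/n < eps.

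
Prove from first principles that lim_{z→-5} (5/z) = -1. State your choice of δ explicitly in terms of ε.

Fix ε > 0. We seek δ > 0 such that 0 < |z + 5| < δ implies |5/z + 1| < ε.
|5/z + 1| = 5·|-5 − z|/(5·|z|) = 5|z + 5|/(5|z|).
Require δ ≤ 5/2 so that |z| > 5 − 5/2 = 5/2, hence 5|z| > 25/2.
Then |5/z + 1| < 5|z + 5|/(25/2), which is < ε when |z + 5| < (5/2)ε.
Take δ = min(5/2, (5/2)ε). Then 0 < |z + 5| < δ gives both |z + 5| < 5/2 and |z + 5| < (5/2)ε, so |5/z + 1| < ε.

δ = min(5/2, (5/2)ε)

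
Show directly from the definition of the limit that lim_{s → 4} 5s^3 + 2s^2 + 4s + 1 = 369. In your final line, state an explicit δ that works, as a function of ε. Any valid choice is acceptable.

Let ε > 0. We want δ > 0 such that 0 < |s − 4| < δ implies |(5s^3 + 2s^2 + 4s + 1) − 369| < ε.
(5s^3 + 2s^2 + 4s + 1) − 369 = 5s^3 + 2s^2 + 4s - 368 = (s − 4)(5s^2 + 22s + 92).
So |(5s^3 + 2s^2 + 4s + 1) − 369| = |s − 4|·|5s^2 + 22s + 92|.
Assume first that |s − 4| < 1, so |s| < 5. Then |5s^2 + 22s + 92| ≤ 5·5^2 + 22·5 + 92 = 327.
Hence |(5s^3 + 2s^2 + 4s + 1) − 369| ≤ 327|s − 4| < ε provided |s − 4| < ε/327.
Take δ = min(1, ε/327). Then 0 < |s − 4| < δ gives both |s − 4| < 1 and |s − 4| < ε/327, so |(5s^3 + 2s^2 + 4s + 1) − 369| < ε.

δ = min(1, ε/327)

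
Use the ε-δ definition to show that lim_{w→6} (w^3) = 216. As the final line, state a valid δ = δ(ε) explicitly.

δ = min(1, ε/127)

Let ε > 0. We seek δ > 0 with 0 < |w − 6| < δ ⇒ |w^3 − 216| < ε.
Factor: w^3 − 216 = (w − 6)(w^2 + 6w + 36), so |w^3 − 216| = |w − 6|·|w^2 + 6w + 36|.
Impose δ ≤ 1 so that |w| < 7; then |w^2 + 6w + 36| ≤ 127.
Hence |w^3 − 216| ≤ 127|w − 6|, which is < ε once |w − 6| < ε/127.
Take δ = min(1, ε/127). If 0 < |w − 6| < δ then both bounds hold and |w^3 − 216| ≤ 127|w − 6| < 127·(ε/127) = ε.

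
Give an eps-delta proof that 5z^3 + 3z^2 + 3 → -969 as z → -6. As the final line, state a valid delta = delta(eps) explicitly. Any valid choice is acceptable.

Fix eps > 0. We want delta > 0 such that 0 < |z + 6| < delta implies |(5z^3 + 3z^2 + 3) + 969| < eps.
(5z^3 + 3z^2 + 3) + 969 = 5z^3 + 3z^2 + 972 = (z + 6)(5z^2 - 27z + 162).
So |(5z^3 + 3z^2 + 3) + 969| = |z + 6|·|5z^2 - 27z + 162|.
Assume first that |z + 6| < 2, so |z| < 8. Then |5z^2 - 27z + 162| ≤ 5·8^2 + 27·8 + 162 = 698.
Hence |(5z^3 + 3z^2 + 3) + 969| ≤ 698|z + 6| < eps provided |z + 6| < eps/698.
Choosing delta = min(2, eps/698) ensures both conditions, hence |(5z^3 + 3z^2 + 3) + 969| < eps.

delta = min(2, eps/698)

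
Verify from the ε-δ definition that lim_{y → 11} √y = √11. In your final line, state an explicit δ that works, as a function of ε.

δ = min(11, √11·ε)

Let ε > 0 be given. We want δ > 0 such that 0 < |y − 11| < δ implies |√y − √11| < ε.
Rationalise: √y − √11 = (y − 11)/(√y + √11), so |√y − √11| = |y − 11|/(√y + √11).
Restrict δ ≤ 11 so that |y − 11| < 11 forces y > 0, and then √y + √11 > √11.
Hence |√y − √11| < |y − 11|/√11, which is < ε once |y − 11| < √11·ε.
Take δ = min(11, √11·ε). If 0 < |y − 11| < δ then y > 0 and |√y − √11| < |y − 11|/√11 < ε.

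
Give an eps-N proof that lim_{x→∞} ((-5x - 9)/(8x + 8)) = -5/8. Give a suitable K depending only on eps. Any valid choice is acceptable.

Suppose eps > 0. We seek K > 0 such that x > K implies |(-5x - 9)/(8x + 8) + 5/8| < eps.
(-5x - 9)/(8x + 8) + 5/8 = (8(-5x - 9) − (-5)(8x + 8)) / (8(8x + 8)) = -32/(8(8x + 8)).
For x > 0 we have 8x + 8 > 8x, so |(-5x - 9)/(8x + 8) + 5/8| = 32/(8(8x + 8)) < 32/(8·8x) = (1/2)/x.
Thus |(-5x - 9)/(8x + 8) + 5/8| < eps whenever x > (1/2)/eps.
Take K = (1/2)/eps. If x > K then |(-5x - 9)/(8x + 8) + 5/8| < (1/2)/x < eps.

K = (1/2)/eps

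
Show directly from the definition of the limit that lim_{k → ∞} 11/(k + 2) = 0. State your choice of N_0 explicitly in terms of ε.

N_0 = 11/ε

Fix ε > 0. For k ≥ 1, |11/(k + 2) − 0| = 11/(k + 2) ≤ 11/k.
We need 11/k < ε, i.e. k > 11/ε.
Take N_0 = 11/ε. If k > N_0 then |11/(k + 2)| ≤ 11/k < ε.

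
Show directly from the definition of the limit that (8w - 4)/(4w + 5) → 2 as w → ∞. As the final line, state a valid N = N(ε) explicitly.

N = (7/2)/ε

Fix ε > 0. We seek N > 0 such that w > N implies |(8w - 4)/(4w + 5) − 2| < ε.
(8w - 4)/(4w + 5) − 2 = (4(8w - 4) − 8(4w + 5)) / (4(4w + 5)) = -56/(4(4w + 5)).
For w > 0 we have 4w + 5 > 4w, so |(8w - 4)/(4w + 5) − 2| = 56/(4(4w + 5)) < 56/(4·4w) = (7/2)/w.
Thus |(8w - 4)/(4w + 5) − 2| < ε whenever w > (7/2)/ε.
Take N = (7/2)/ε. If w > N then |(8w - 4)/(4w + 5) − 2| < (7/2)/w < ε.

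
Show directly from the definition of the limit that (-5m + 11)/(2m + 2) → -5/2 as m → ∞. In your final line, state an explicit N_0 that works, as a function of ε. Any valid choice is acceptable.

Suppose ε > 0. For m ≥ 1, |(-5m + 11)/(2m + 2) + 5/2| = |32|/(2(2m + 2)) = 32/(2(2m + 2)).
Since 2m + 2 ≥ 2m for m ≥ 1, this is ≤ 32/(2·2m) = 8/m.
So |(-5m + 11)/(2m + 2) + 5/2| < ε whenever m > 8/ε.
Take N_0 = 8/ε. If m > N_0 then |(-5m + 11)/(2m + 2) + 5/2| ≤ 8/m < ε.

N_0 = 8/ε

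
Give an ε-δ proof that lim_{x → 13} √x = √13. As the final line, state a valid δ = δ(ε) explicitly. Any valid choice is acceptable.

Fix ε > 0. We want δ > 0 such that 0 < |x − 13| < δ implies |√x − √13| < ε.
Rationalise: √x − √13 = (x − 13)/(√x + √13), so |√x − √13| = |x − 13|/(√x + √13).
Restrict δ ≤ 13 so that |x − 13| < 13 forces x > 0, and then √x + √13 > √13.
Hence |√x − √13| < |x − 13|/√13, which is < ε once |x − 13| < √13·ε.
Take δ = min(13, √13·ε). If 0 < |x − 13| < δ then x > 0 and |√x − √13| < |x − 13|/√13 < ε.

δ = min(13, √13·ε)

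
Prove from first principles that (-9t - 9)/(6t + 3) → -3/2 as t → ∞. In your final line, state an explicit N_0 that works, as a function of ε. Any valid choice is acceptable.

Fix ε > 0. We seek N_0 > 0 such that t > N_0 implies |(-9t - 9)/(6t + 3) + 3/2| < ε.
(-9t - 9)/(6t + 3) + 3/2 = (6(-9t - 9) − (-9)(6t + 3)) / (6(6t + 3)) = -27/(6(6t + 3)).
For t > 0 we have 6t + 3 > 6t, so |(-9t - 9)/(6t + 3) + 3/2| = 27/(6(6t + 3)) < 27/(6·6t) = (3/4)/t.
Thus |(-9t - 9)/(6t + 3) + 3/2| < ε whenever t > (3/4)/ε.
Take N_0 = (3/4)/ε. If t > N_0 then |(-9t - 9)/(6t + 3) + 3/2| < (3/4)/t < ε.

N_0 = (3/4)/ε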